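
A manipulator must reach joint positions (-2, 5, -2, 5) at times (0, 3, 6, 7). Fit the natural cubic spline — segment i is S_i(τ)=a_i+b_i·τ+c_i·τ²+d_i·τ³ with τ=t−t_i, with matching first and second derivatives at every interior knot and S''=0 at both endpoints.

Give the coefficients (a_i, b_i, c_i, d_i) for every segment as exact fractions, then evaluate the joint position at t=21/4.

  seg 0: a=-2 b=133/29 c=0 d=-196/783
  seg 1: a=5 b=-63/29 c=-196/87 d=574/783
  seg 2: a=-2 b=119/29 c=126/29 d=-42/29
S(21/4) = -2731/928

Δ: Δ0=7/3, Δ1=-7/3, Δ2=7
row 1: diag=12, rhs=-28; c'=1/4, d'=-7/3
row 2: denom=8−3·1/4=29/4; d'=(56−3·-7/3)/(29/4)=252/29
back: M2=252/29
back: M1=-7/3−1/4·252/29=-392/87
M: M0=0, M1=-392/87, M2=252/29, M3=0
seg 0: a=-2, c=M0/2=0, d=(M1−M0)/(6·3)=-196/783, b=Δ0−h0·(2M0+M1)/6=133/29
seg 1: a=5, c=M1/2=-196/87, d=(M2−M1)/(6·3)=574/783, b=Δ1−h1·(2M1+M2)/6=-63/29
seg 2: a=-2, c=M2/2=126/29, d=(M3−M2)/(6·1)=-42/29, b=Δ2−h2·(2M2+M3)/6=119/29
t_q=21/4 → seg 1, τ=9/4; S=5+-63/29·τ+-196/87·τ²+574/783·τ³=-2731/928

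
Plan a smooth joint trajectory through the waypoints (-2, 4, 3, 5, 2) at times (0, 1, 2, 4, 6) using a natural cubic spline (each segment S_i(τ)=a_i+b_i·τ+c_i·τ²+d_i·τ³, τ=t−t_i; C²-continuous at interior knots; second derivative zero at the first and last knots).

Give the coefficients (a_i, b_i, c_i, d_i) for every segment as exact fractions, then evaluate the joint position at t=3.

  seg 0: a=-2 b=191/24 c=0 d=-47/24
  seg 1: a=4 b=25/12 c=-47/8 d=67/24
  seg 2: a=3 b=-31/24 c=5/2 d=-65/96
  seg 3: a=5 b=7/12 c=-25/16 d=25/96
S(3) = 113/32

Δ: Δ0=6, Δ1=-1, Δ2=1, Δ3=-3/2
row 1: diag=4, rhs=-42; c'=1/4, d'=-21/2
row 2: denom=6−1·1/4=23/4; d'=(12−1·-21/2)/(23/4)=90/23
row 3: denom=8−2·8/23=168/23; d'=(-15−2·90/23)/(168/23)=-25/8
back: M3=-25/8
back: M2=90/23−8/23·-25/8=5
back: M1=-21/2−1/4·5=-47/4
M: M0=0, M1=-47/4, M2=5, M3=-25/8, M4=0
seg 0: a=-2, c=M0/2=0, d=(M1−M0)/(6·1)=-47/24, b=Δ0−h0·(2M0+M1)/6=191/24
seg 1: a=4, c=M1/2=-47/8, d=(M2−M1)/(6·1)=67/24, b=Δ1−h1·(2M1+M2)/6=25/12
seg 2: a=3, c=M2/2=5/2, d=(M3−M2)/(6·2)=-65/96, b=Δ2−h2·(2M2+M3)/6=-31/24
seg 3: a=5, c=M3/2=-25/16, d=(M4−M3)/(6·2)=25/96, b=Δ3−h3·(2M3+M4)/6=7/12
t_q=3 → seg 2, τ=1; S=3+-31/24·τ+5/2·τ²+-65/96·τ³=113/32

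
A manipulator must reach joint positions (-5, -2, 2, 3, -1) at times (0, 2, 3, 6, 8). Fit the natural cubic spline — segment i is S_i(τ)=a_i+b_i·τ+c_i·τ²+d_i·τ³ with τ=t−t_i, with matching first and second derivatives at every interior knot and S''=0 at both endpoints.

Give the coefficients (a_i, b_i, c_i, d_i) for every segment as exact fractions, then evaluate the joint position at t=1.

Δ: Δ0=3/2, Δ1=4, Δ2=1/3, Δ3=-2
row 1: diag=6, rhs=15; c'=1/6, d'=5/2
row 2: denom=8−1·1/6=47/6; d'=(-22−1·5/2)/(47/6)=-147/47
row 3: denom=10−3·18/47=416/47; d'=(-14−3·-147/47)/(416/47)=-217/416
back: M3=-217/416
back: M2=-147/47−18/47·-217/416=-609/208
back: M1=5/2−1/6·-609/208=1243/416
M: M0=0, M1=1243/416, M2=-609/208, M3=-217/416, M4=0
seg 0: a=-5, c=M0/2=0, d=(M1−M0)/(6·2)=1243/4992, b=Δ0−h0·(2M0+M1)/6=629/1248
seg 1: a=-2, c=M1/2=1243/832, d=(M2−M1)/(6·1)=-2461/2496, b=Δ1−h1·(2M1+M2)/6=2179/624
seg 2: a=2, c=M2/2=-609/416, d=(M3−M2)/(6·3)=77/576, b=Δ2−h2·(2M2+M3)/6=8791/2496
seg 3: a=3, c=M3/2=-217/832, d=(M4−M3)/(6·2)=217/4992, b=Δ3−h3·(2M3+M4)/6=-1031/624
t_q=1 → seg 0, τ=1; S=-5+629/1248·τ+0·τ²+1243/4992·τ³=-7067/1664

  seg 0: a=-5 b=629/1248 c=0 d=1243/4992
  seg 1: a=-2 b=2179/624 c=1243/832 d=-2461/2496
  seg 2: a=2 b=8791/2496 c=-609/416 d=77/576
  seg 3: a=3 b=-1031/624 c=-217/832 d=217/4992
S(1) = -7067/1664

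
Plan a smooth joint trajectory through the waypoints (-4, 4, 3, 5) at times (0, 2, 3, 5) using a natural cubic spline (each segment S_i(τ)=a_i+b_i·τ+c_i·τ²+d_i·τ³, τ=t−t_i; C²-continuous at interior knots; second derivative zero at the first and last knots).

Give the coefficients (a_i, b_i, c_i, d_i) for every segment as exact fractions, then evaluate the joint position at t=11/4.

Δ: Δ0=4, Δ1=-1, Δ2=1
row 1: diag=6, rhs=-30; c'=1/6, d'=-5
row 2: denom=6−1·1/6=35/6; d'=(12−1·-5)/(35/6)=102/35
back: M2=102/35
back: M1=-5−1/6·102/35=-192/35
M: M0=0, M1=-192/35, M2=102/35, M3=0
seg 0: a=-4, c=M0/2=0, d=(M1−M0)/(6·2)=-16/35, b=Δ0−h0·(2M0+M1)/6=204/35
seg 1: a=4, c=M1/2=-96/35, d=(M2−M1)/(6·1)=7/5, b=Δ1−h1·(2M1+M2)/6=12/35
seg 2: a=3, c=M2/2=51/35, d=(M3−M2)/(6·2)=-17/70, b=Δ2−h2·(2M2+M3)/6=-33/35
t_q=11/4 → seg 1, τ=3/4; S=4+12/35·τ+-96/35·τ²+7/5·τ³=7403/2240

  seg 0: a=-4 b=204/35 c=0 d=-16/35
  seg 1: a=4 b=12/35 c=-96/35 d=7/5
  seg 2: a=3 b=-33/35 c=51/35 d=-17/70
S(11/4) = 7403/2240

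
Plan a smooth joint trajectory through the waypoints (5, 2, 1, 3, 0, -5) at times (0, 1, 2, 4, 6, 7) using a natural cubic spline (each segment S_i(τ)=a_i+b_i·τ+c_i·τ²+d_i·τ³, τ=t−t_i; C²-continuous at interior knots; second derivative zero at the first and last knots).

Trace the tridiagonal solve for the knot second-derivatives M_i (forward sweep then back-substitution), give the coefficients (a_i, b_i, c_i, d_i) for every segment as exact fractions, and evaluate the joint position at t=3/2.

  seg 0: a=5 b=-781/229 c=0 d=94/229
  seg 1: a=2 b=-499/229 c=282/229 d=-12/229
  seg 2: a=1 b=29/229 c=246/229 d=-73/229
  seg 3: a=3 b=137/229 c=-192/229 d=-193/1832
  seg 4: a=0 b=-1841/458 c=-1347/916 d=449/916
S(3/2) = 555/458

Δ: Δ0=-3, Δ1=-1, Δ2=1, Δ3=-3/2, Δ4=-5
row 1: diag=4, rhs=12; c'=1/4, d'=3
row 2: denom=6−1·1/4=23/4; d'=(12−1·3)/(23/4)=36/23
row 3: denom=8−2·8/23=168/23; d'=(-15−2·36/23)/(168/23)=-139/56
row 4: denom=6−2·23/84=229/42; d'=(-21−2·-139/56)/(229/42)=-1347/458
back: M4=-1347/458
back: M3=-139/56−23/84·-1347/458=-384/229
back: M2=36/23−8/23·-384/229=492/229
back: M1=3−1/4·492/229=564/229
M: M0=0, M1=564/229, M2=492/229, M3=-384/229, M4=-1347/458, M5=0
seg 0: a=5, c=M0/2=0, d=(M1−M0)/(6·1)=94/229, b=Δ0−h0·(2M0+M1)/6=-781/229
seg 1: a=2, c=M1/2=282/229, d=(M2−M1)/(6·1)=-12/229, b=Δ1−h1·(2M1+M2)/6=-499/229
seg 2: a=1, c=M2/2=246/229, d=(M3−M2)/(6·2)=-73/229, b=Δ2−h2·(2M2+M3)/6=29/229
seg 3: a=3, c=M3/2=-192/229, d=(M4−M3)/(6·2)=-193/1832, b=Δ3−h3·(2M3+M4)/6=137/229
seg 4: a=0, c=M4/2=-1347/916, d=(M5−M4)/(6·1)=449/916, b=Δ4−h4·(2M4+M5)/6=-1841/458
t_q=3/2 → seg 1, τ=1/2; S=2+-499/229·τ+282/229·τ²+-12/229·τ³=555/458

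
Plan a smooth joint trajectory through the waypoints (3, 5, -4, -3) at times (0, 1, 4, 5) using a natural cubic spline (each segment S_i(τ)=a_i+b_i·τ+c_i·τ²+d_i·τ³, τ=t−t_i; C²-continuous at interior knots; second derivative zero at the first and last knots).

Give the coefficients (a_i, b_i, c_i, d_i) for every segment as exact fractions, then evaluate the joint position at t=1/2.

  seg 0: a=3 b=162/55 c=0 d=-52/55
  seg 1: a=5 b=6/55 c=-156/55 d=3/5
  seg 2: a=-4 b=-39/55 c=141/55 d=-47/55
S(1/2) = 479/110

Δ: Δ0=2, Δ1=-3, Δ2=1
row 1: diag=8, rhs=-30; c'=3/8, d'=-15/4
row 2: denom=8−3·3/8=55/8; d'=(24−3·-15/4)/(55/8)=282/55
back: M2=282/55
back: M1=-15/4−3/8·282/55=-312/55
M: M0=0, M1=-312/55, M2=282/55, M3=0
seg 0: a=3, c=M0/2=0, d=(M1−M0)/(6·1)=-52/55, b=Δ0−h0·(2M0+M1)/6=162/55
seg 1: a=5, c=M1/2=-156/55, d=(M2−M1)/(6·3)=3/5, b=Δ1−h1·(2M1+M2)/6=6/55
seg 2: a=-4, c=M2/2=141/55, d=(M3−M2)/(6·1)=-47/55, b=Δ2−h2·(2M2+M3)/6=-39/55
t_q=1/2 → seg 0, τ=1/2; S=3+162/55·τ+0·τ²+-52/55·τ³=479/110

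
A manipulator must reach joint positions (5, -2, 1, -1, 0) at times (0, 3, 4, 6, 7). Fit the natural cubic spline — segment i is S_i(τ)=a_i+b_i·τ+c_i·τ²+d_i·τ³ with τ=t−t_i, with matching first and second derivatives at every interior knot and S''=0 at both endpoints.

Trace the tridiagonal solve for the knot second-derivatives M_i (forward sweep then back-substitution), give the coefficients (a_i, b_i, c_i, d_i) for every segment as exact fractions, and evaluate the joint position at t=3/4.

  seg 0: a=5 b=-1769/375 c=0 d=298/1125
  seg 1: a=-2 b=913/375 c=298/125 d=-682/375
  seg 2: a=1 b=131/75 c=-384/125 d=637/750
  seg 3: a=-1 b=-131/375 c=253/125 d=-253/375
S(3/4) = 1259/800

Δ: Δ0=-7/3, Δ1=3, Δ2=-1, Δ3=1
row 1: diag=8, rhs=32; c'=1/8, d'=4
row 2: denom=6−1·1/8=47/8; d'=(-24−1·4)/(47/8)=-224/47
row 3: denom=6−2·16/47=250/47; d'=(12−2·-224/47)/(250/47)=506/125
back: M3=506/125
back: M2=-224/47−16/47·506/125=-768/125
back: M1=4−1/8·-768/125=596/125
M: M0=0, M1=596/125, M2=-768/125, M3=506/125, M4=0
seg 0: a=5, c=M0/2=0, d=(M1−M0)/(6·3)=298/1125, b=Δ0−h0·(2M0+M1)/6=-1769/375
seg 1: a=-2, c=M1/2=298/125, d=(M2−M1)/(6·1)=-682/375, b=Δ1−h1·(2M1+M2)/6=913/375
seg 2: a=1, c=M2/2=-384/125, d=(M3−M2)/(6·2)=637/750, b=Δ2−h2·(2M2+M3)/6=131/75
seg 3: a=-1, c=M3/2=253/125, d=(M4−M3)/(6·1)=-253/375, b=Δ3−h3·(2M3+M4)/6=-131/375
t_q=3/4 → seg 0, τ=3/4; S=5+-1769/375·τ+0·τ²+298/1125·τ³=1259/800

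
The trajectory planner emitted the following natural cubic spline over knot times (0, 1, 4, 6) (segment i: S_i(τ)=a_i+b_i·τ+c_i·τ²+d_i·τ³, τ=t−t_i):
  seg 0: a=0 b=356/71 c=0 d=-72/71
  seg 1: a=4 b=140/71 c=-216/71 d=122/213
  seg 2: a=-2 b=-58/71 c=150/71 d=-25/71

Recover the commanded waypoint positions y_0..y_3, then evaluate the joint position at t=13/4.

y_0=0 y_1=4 y_2=-2 y_3=2
S(13/4) = -1001/2272

y_0 = S_0(0) = a_0 = 0
y_1 = S_1(0) = a_1 = 4
y_2 = S_2(0) = a_2 = -2
y_3 = S_2(2) = 2
t_q=13/4 is in segment 1 (τ=9/4); S_1(τ)=-1001/2272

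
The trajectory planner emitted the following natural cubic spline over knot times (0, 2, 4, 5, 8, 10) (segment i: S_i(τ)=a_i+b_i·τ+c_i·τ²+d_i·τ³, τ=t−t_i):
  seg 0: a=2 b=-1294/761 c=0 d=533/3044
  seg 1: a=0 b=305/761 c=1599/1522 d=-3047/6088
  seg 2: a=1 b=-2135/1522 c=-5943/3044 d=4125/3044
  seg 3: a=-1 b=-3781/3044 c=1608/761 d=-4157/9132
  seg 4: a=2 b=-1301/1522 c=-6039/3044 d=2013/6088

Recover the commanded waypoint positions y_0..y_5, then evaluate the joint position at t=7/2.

y_0=2 y_1=0 y_2=1 y_3=-1 y_4=2 y_5=-5
S(7/2) = 62139/48704

y_0 = S_0(0) = a_0 = 2
y_1 = S_1(0) = a_1 = 0
y_2 = S_2(0) = a_2 = 1
y_3 = S_3(0) = a_3 = -1
y_4 = S_4(0) = a_4 = 2
y_5 = S_4(2) = -5
t_q=7/2 is in segment 1 (τ=3/2); S_1(τ)=62139/48704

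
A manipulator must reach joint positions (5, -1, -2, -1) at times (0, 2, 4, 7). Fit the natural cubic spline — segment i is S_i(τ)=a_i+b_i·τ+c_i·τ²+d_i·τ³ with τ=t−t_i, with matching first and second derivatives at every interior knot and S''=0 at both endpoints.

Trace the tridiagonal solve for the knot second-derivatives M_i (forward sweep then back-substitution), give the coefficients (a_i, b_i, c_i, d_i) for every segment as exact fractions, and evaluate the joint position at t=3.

  seg 0: a=5 b=-206/57 c=0 d=35/228
  seg 1: a=-1 b=-101/57 c=35/38 d=-65/456
  seg 2: a=-2 b=23/114 c=5/76 d=-5/684
S(3) = -303/152

Δ: Δ0=-3, Δ1=-1/2, Δ2=1/3
row 1: diag=8, rhs=15; c'=1/4, d'=15/8
row 2: denom=10−2·1/4=19/2; d'=(5−2·15/8)/(19/2)=5/38
back: M2=5/38
back: M1=15/8−1/4·5/38=35/19
M: M0=0, M1=35/19, M2=5/38, M3=0
seg 0: a=5, c=M0/2=0, d=(M1−M0)/(6·2)=35/228, b=Δ0−h0·(2M0+M1)/6=-206/57
seg 1: a=-1, c=M1/2=35/38, d=(M2−M1)/(6·2)=-65/456, b=Δ1−h1·(2M1+M2)/6=-101/57
seg 2: a=-2, c=M2/2=5/76, d=(M3−M2)/(6·3)=-5/684, b=Δ2−h2·(2M2+M3)/6=23/114
t_q=3 → seg 1, τ=1; S=-1+-101/57·τ+35/38·τ²+-65/456·τ³=-303/152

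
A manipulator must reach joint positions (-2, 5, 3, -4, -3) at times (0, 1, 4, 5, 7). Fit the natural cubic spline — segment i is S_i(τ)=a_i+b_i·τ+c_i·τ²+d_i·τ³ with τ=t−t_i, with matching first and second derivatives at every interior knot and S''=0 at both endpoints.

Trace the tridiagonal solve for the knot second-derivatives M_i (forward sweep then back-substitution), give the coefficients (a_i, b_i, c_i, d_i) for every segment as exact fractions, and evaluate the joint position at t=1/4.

  seg 0: a=-2 b=14867/1932 c=0 d=-1343/1932
  seg 1: a=5 b=5419/966 c=-1343/644 d=-13/5796
  seg 2: a=3 b=-13453/1932 c=-339/161 d=571/276
  seg 3: a=-4 b=-4799/966 c=2641/644 d=-2641/3864
S(1/4) = -3589/41216

Δ: Δ0=7, Δ1=-2/3, Δ2=-7, Δ3=1/2
row 1: diag=8, rhs=-46; c'=3/8, d'=-23/4
row 2: denom=8−3·3/8=55/8; d'=(-38−3·-23/4)/(55/8)=-166/55
row 3: denom=6−1·8/55=322/55; d'=(45−1·-166/55)/(322/55)=2641/322
back: M3=2641/322
back: M2=-166/55−8/55·2641/322=-678/161
back: M1=-23/4−3/8·-678/161=-1343/322
M: M0=0, M1=-1343/322, M2=-678/161, M3=2641/322, M4=0
seg 0: a=-2, c=M0/2=0, d=(M1−M0)/(6·1)=-1343/1932, b=Δ0−h0·(2M0+M1)/6=14867/1932
seg 1: a=5, c=M1/2=-1343/644, d=(M2−M1)/(6·3)=-13/5796, b=Δ1−h1·(2M1+M2)/6=5419/966
seg 2: a=3, c=M2/2=-339/161, d=(M3−M2)/(6·1)=571/276, b=Δ2−h2·(2M2+M3)/6=-13453/1932
seg 3: a=-4, c=M3/2=2641/644, d=(M4−M3)/(6·2)=-2641/3864, b=Δ3−h3·(2M3+M4)/6=-4799/966
t_q=1/4 → seg 0, τ=1/4; S=-2+14867/1932·τ+0·τ²+-1343/1932·τ³=-3589/41216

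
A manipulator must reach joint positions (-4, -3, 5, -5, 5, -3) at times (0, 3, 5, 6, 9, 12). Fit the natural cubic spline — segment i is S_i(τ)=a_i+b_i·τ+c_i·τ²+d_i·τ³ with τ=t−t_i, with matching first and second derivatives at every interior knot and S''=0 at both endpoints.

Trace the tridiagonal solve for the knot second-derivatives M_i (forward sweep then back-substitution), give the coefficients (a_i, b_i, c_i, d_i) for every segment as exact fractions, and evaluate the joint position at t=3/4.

Δ: Δ0=1/3, Δ1=4, Δ2=-10, Δ3=10/3, Δ4=-8/3
row 1: diag=10, rhs=22; c'=1/5, d'=11/5
row 2: denom=6−2·1/5=28/5; d'=(-84−2·11/5)/(28/5)=-221/14
row 3: denom=8−1·5/28=219/28; d'=(80−1·-221/14)/(219/28)=894/73
row 4: denom=12−3·28/73=792/73; d'=(-36−3·894/73)/(792/73)=-295/44
back: M4=-295/44
back: M3=894/73−28/73·-295/44=163/11
back: M2=-221/14−5/28·163/11=-811/44
back: M1=11/5−1/5·-811/44=259/44
M: M0=0, M1=259/44, M2=-811/44, M3=163/11, M4=-295/44, M5=0
seg 0: a=-4, c=M0/2=0, d=(M1−M0)/(6·3)=259/792, b=Δ0−h0·(2M0+M1)/6=-689/264
seg 1: a=-3, c=M1/2=259/88, d=(M2−M1)/(6·2)=-535/264, b=Δ1−h1·(2M1+M2)/6=821/132
seg 2: a=5, c=M2/2=-811/88, d=(M3−M2)/(6·1)=133/24, b=Δ2−h2·(2M2+M3)/6=-835/132
seg 3: a=-5, c=M3/2=163/22, d=(M4−M3)/(6·3)=-947/792, b=Δ3−h3·(2M3+M4)/6=-2147/264
seg 4: a=5, c=M4/2=-295/88, d=(M5−M4)/(6·3)=295/792, b=Δ4−h4·(2M4+M5)/6=533/132
t_q=3/4 → seg 0, τ=3/4; S=-4+-689/264·τ+0·τ²+259/792·τ³=-32775/5632

  seg 0: a=-4 b=-689/264 c=0 d=259/792
  seg 1: a=-3 b=821/132 c=259/88 d=-535/264
  seg 2: a=5 b=-835/132 c=-811/88 d=133/24
  seg 3: a=-5 b=-2147/264 c=163/22 d=-947/792
  seg 4: a=5 b=533/132 c=-295/88 d=295/792
S(3/4) = -32775/5632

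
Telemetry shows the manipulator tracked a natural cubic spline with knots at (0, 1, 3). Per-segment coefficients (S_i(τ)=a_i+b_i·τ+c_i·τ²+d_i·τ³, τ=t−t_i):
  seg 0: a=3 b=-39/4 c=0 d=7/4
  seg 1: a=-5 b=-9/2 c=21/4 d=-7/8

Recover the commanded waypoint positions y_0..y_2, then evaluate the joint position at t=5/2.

y_0=3 y_1=-5 y_2=0
S(5/2) = -185/64

y_0 = S_0(0) = a_0 = 3
y_1 = S_1(0) = a_1 = -5
y_2 = S_1(2) = 0
t_q=5/2 is in segment 1 (τ=3/2); S_1(τ)=-185/64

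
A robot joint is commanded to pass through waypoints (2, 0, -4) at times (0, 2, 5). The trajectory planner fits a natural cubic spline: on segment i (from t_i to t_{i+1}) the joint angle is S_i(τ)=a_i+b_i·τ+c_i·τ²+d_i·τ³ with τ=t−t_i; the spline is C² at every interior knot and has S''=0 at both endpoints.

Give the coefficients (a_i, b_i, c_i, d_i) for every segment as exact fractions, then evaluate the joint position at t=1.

Δ: Δ0=-1, Δ1=-4/3
row 1: diag=10, rhs=-2; c'=3/10, d'=-1/5
back: M1=-1/5
M: M0=0, M1=-1/5, M2=0
seg 0: a=2, c=M0/2=0, d=(M1−M0)/(6·2)=-1/60, b=Δ0−h0·(2M0+M1)/6=-14/15
seg 1: a=0, c=M1/2=-1/10, d=(M2−M1)/(6·3)=1/90, b=Δ1−h1·(2M1+M2)/6=-17/15
t_q=1 → seg 0, τ=1; S=2+-14/15·τ+0·τ²+-1/60·τ³=21/20

  seg 0: a=2 b=-14/15 c=0 d=-1/60
  seg 1: a=0 b=-17/15 c=-1/10 d=1/90
S(1) = 21/20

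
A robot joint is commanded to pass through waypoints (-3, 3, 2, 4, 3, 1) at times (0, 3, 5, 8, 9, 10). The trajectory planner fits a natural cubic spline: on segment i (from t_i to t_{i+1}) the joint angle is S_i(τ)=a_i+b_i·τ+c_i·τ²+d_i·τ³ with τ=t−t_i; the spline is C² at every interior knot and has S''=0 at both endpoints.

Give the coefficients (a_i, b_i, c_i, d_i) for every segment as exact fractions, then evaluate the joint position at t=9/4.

Δ: Δ0=2, Δ1=-1/2, Δ2=2/3, Δ3=-1, Δ4=-2
row 1: diag=10, rhs=-15; c'=1/5, d'=-3/2
row 2: denom=10−2·1/5=48/5; d'=(7−2·-3/2)/(48/5)=25/24
row 3: denom=8−3·5/16=113/16; d'=(-10−3·25/24)/(113/16)=-210/113
row 4: denom=4−1·16/113=436/113; d'=(-6−1·-210/113)/(436/113)=-117/109
back: M4=-117/109
back: M3=-210/113−16/113·-117/109=-186/109
back: M2=25/24−5/16·-186/109=515/327
back: M1=-3/2−1/5·515/327=-1187/654
M: M0=0, M1=-1187/654, M2=515/327, M3=-186/109, M4=-117/109, M5=0
seg 0: a=-3, c=M0/2=0, d=(M1−M0)/(6·3)=-1187/11772, b=Δ0−h0·(2M0+M1)/6=3803/1308
seg 1: a=3, c=M1/2=-1187/1308, d=(M2−M1)/(6·2)=739/2616, b=Δ1−h1·(2M1+M2)/6=121/654
seg 2: a=2, c=M2/2=515/654, d=(M3−M2)/(6·3)=-1073/5886, b=Δ2−h2·(2M2+M3)/6=-6/109
seg 3: a=4, c=M3/2=-93/109, d=(M4−M3)/(6·1)=23/218, b=Δ3−h3·(2M3+M4)/6=-55/218
seg 4: a=3, c=M4/2=-117/218, d=(M5−M4)/(6·1)=39/218, b=Δ4−h4·(2M4+M5)/6=-179/109
t_q=9/4 → seg 0, τ=9/4; S=-3+3803/1308·τ+0·τ²+-1187/11772·τ³=66783/27904

  seg 0: a=-3 b=3803/1308 c=0 d=-1187/11772
  seg 1: a=3 b=121/654 c=-1187/1308 d=739/2616
  seg 2: a=2 b=-6/109 c=515/654 d=-1073/5886
  seg 3: a=4 b=-55/218 c=-93/109 d=23/218
  seg 4: a=3 b=-179/109 c=-117/218 d=39/218
S(9/4) = 66783/27904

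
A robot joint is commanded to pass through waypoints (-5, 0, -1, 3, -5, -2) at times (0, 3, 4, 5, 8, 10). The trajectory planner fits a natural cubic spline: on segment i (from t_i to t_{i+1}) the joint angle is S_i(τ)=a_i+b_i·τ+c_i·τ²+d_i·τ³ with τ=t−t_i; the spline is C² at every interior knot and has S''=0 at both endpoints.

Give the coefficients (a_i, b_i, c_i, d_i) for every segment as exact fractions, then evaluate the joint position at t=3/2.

  seg 0: a=-5 b=14059/4242 c=0 d=-6989/38178
  seg 1: a=0 b=-3454/2121 c=-6989/4242 d=9655/4242
  seg 2: a=-1 b=2693/1414 c=10988/2121 d=-13087/4242
  seg 3: a=3 b=6385/2121 c=-17285/4242 d=27773/38178
  seg 4: a=-5 b=-7621/4242 c=1748/707 d=-874/2121
S(3/2) = -7313/11312

Δ: Δ0=5/3, Δ1=-1, Δ2=4, Δ3=-8/3, Δ4=3/2
row 1: diag=8, rhs=-16; c'=1/8, d'=-2
row 2: denom=4−1·1/8=31/8; d'=(30−1·-2)/(31/8)=256/31
row 3: denom=8−1·8/31=240/31; d'=(-40−1·256/31)/(240/31)=-187/30
row 4: denom=10−3·31/80=707/80; d'=(25−3·-187/30)/(707/80)=3496/707
back: M4=3496/707
back: M3=-187/30−31/80·3496/707=-17285/2121
back: M2=256/31−8/31·-17285/2121=21976/2121
back: M1=-2−1/8·21976/2121=-6989/2121
M: M0=0, M1=-6989/2121, M2=21976/2121, M3=-17285/2121, M4=3496/707, M5=0
seg 0: a=-5, c=M0/2=0, d=(M1−M0)/(6·3)=-6989/38178, b=Δ0−h0·(2M0+M1)/6=14059/4242
seg 1: a=0, c=M1/2=-6989/4242, d=(M2−M1)/(6·1)=9655/4242, b=Δ1−h1·(2M1+M2)/6=-3454/2121
seg 2: a=-1, c=M2/2=10988/2121, d=(M3−M2)/(6·1)=-13087/4242, b=Δ2−h2·(2M2+M3)/6=2693/1414
seg 3: a=3, c=M3/2=-17285/4242, d=(M4−M3)/(6·3)=27773/38178, b=Δ3−h3·(2M3+M4)/6=6385/2121
seg 4: a=-5, c=M4/2=1748/707, d=(M5−M4)/(6·2)=-874/2121, b=Δ4−h4·(2M4+M5)/6=-7621/4242
t_q=3/2 → seg 0, τ=3/2; S=-5+14059/4242·τ+0·τ²+-6989/38178·τ³=-7313/11312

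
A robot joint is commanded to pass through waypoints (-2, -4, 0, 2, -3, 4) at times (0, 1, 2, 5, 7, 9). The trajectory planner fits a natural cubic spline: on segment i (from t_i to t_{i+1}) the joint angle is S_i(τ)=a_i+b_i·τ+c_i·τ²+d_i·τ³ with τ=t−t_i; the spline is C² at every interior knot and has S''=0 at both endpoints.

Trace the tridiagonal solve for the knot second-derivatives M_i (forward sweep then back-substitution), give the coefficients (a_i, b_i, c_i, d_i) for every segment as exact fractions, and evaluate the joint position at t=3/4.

Δ: Δ0=-2, Δ1=4, Δ2=2/3, Δ3=-5/2, Δ4=7/2
row 1: diag=4, rhs=36; c'=1/4, d'=9
row 2: denom=8−1·1/4=31/4; d'=(-20−1·9)/(31/4)=-116/31
row 3: denom=10−3·12/31=274/31; d'=(-19−3·-116/31)/(274/31)=-241/274
row 4: denom=8−2·31/137=1034/137; d'=(36−2·-241/274)/(1034/137)=5173/1034
back: M4=5173/1034
back: M3=-241/274−31/137·5173/1034=-1040/517
back: M2=-116/31−12/31·-1040/517=-1532/517
back: M1=9−1/4·-1532/517=5036/517
M: M0=0, M1=5036/517, M2=-1532/517, M3=-1040/517, M4=5173/1034, M5=0
seg 0: a=-2, c=M0/2=0, d=(M1−M0)/(6·1)=2518/1551, b=Δ0−h0·(2M0+M1)/6=-5620/1551
seg 1: a=-4, c=M1/2=2518/517, d=(M2−M1)/(6·1)=-3284/1551, b=Δ1−h1·(2M1+M2)/6=1934/1551
seg 2: a=0, c=M2/2=-766/517, d=(M3−M2)/(6·3)=82/1551, b=Δ2−h2·(2M2+M3)/6=7190/1551
seg 3: a=2, c=M3/2=-520/517, d=(M4−M3)/(6·2)=7253/12408, b=Δ3−h3·(2M3+M4)/6=-4384/1551
seg 4: a=-3, c=M4/2=5173/2068, d=(M5−M4)/(6·2)=-5173/12408, b=Δ4−h4·(2M4+M5)/6=511/3102
t_q=3/4 → seg 0, τ=3/4; S=-2+-5620/1551·τ+0·τ²+2518/1551·τ³=-66717/16544

  seg 0: a=-2 b=-5620/1551 c=0 d=2518/1551
  seg 1: a=-4 b=1934/1551 c=2518/517 d=-3284/1551
  seg 2: a=0 b=7190/1551 c=-766/517 d=82/1551
  seg 3: a=2 b=-4384/1551 c=-520/517 d=7253/12408
  seg 4: a=-3 b=511/3102 c=5173/2068 d=-5173/12408
S(3/4) = -66717/16544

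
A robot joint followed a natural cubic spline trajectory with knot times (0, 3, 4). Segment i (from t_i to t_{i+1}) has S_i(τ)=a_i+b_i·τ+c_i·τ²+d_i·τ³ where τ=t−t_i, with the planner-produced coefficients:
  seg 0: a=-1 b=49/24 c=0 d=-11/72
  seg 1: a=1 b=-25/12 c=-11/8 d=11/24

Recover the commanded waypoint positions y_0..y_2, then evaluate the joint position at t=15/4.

y_0 = S_0(0) = a_0 = -1
y_1 = S_1(0) = a_1 = 1
y_2 = S_1(1) = -2
t_q=15/4 is in segment 1 (τ=3/4); S_1(τ)=-585/512

y_0=-1 y_1=1 y_2=-2
S(15/4) = -585/512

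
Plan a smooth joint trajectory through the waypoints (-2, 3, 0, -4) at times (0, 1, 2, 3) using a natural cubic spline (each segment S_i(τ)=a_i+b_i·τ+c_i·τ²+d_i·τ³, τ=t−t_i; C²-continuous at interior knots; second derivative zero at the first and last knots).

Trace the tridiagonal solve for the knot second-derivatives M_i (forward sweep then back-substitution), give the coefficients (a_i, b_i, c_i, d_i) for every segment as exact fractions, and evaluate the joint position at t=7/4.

  seg 0: a=-2 b=106/15 c=0 d=-31/15
  seg 1: a=3 b=13/15 c=-31/5 d=7/3
  seg 2: a=0 b=-68/15 c=4/5 d=-4/15
S(7/4) = 367/320

Δ: Δ0=5, Δ1=-3, Δ2=-4
row 1: diag=4, rhs=-48; c'=1/4, d'=-12
row 2: denom=4−1·1/4=15/4; d'=(-6−1·-12)/(15/4)=8/5
back: M2=8/5
back: M1=-12−1/4·8/5=-62/5
M: M0=0, M1=-62/5, M2=8/5, M3=0
seg 0: a=-2, c=M0/2=0, d=(M1−M0)/(6·1)=-31/15, b=Δ0−h0·(2M0+M1)/6=106/15
seg 1: a=3, c=M1/2=-31/5, d=(M2−M1)/(6·1)=7/3, b=Δ1−h1·(2M1+M2)/6=13/15
seg 2: a=0, c=M2/2=4/5, d=(M3−M2)/(6·1)=-4/15, b=Δ2−h2·(2M2+M3)/6=-68/15
t_q=7/4 → seg 1, τ=3/4; S=3+13/15·τ+-31/5·τ²+7/3·τ³=367/320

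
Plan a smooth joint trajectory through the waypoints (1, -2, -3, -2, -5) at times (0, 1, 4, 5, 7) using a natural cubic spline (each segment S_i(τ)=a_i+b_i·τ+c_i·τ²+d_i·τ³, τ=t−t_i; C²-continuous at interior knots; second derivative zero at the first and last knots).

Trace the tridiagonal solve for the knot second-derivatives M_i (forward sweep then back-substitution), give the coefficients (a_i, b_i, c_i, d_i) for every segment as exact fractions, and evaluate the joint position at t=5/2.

  seg 0: a=1 b=-6359/1932 c=0 d=563/1932
  seg 1: a=-2 b=-2335/966 c=563/644 d=-347/5796
  seg 2: a=-3 b=2341/1932 c=54/161 d=-151/276
  seg 3: a=-2 b=233/966 c=-841/644 d=841/3864
S(5/2) = -19891/5152

Δ: Δ0=-3, Δ1=-1/3, Δ2=1, Δ3=-3/2
row 1: diag=8, rhs=16; c'=3/8, d'=2
row 2: denom=8−3·3/8=55/8; d'=(8−3·2)/(55/8)=16/55
row 3: denom=6−1·8/55=322/55; d'=(-15−1·16/55)/(322/55)=-841/322
back: M3=-841/322
back: M2=16/55−8/55·-841/322=108/161
back: M1=2−3/8·108/161=563/322
M: M0=0, M1=563/322, M2=108/161, M3=-841/322, M4=0
seg 0: a=1, c=M0/2=0, d=(M1−M0)/(6·1)=563/1932, b=Δ0−h0·(2M0+M1)/6=-6359/1932
seg 1: a=-2, c=M1/2=563/644, d=(M2−M1)/(6·3)=-347/5796, b=Δ1−h1·(2M1+M2)/6=-2335/966
seg 2: a=-3, c=M2/2=54/161, d=(M3−M2)/(6·1)=-151/276, b=Δ2−h2·(2M2+M3)/6=2341/1932
seg 3: a=-2, c=M3/2=-841/644, d=(M4−M3)/(6·2)=841/3864, b=Δ3−h3·(2M3+M4)/6=233/966
t_q=5/2 → seg 1, τ=3/2; S=-2+-2335/966·τ+563/644·τ²+-347/5796·τ³=-19891/5152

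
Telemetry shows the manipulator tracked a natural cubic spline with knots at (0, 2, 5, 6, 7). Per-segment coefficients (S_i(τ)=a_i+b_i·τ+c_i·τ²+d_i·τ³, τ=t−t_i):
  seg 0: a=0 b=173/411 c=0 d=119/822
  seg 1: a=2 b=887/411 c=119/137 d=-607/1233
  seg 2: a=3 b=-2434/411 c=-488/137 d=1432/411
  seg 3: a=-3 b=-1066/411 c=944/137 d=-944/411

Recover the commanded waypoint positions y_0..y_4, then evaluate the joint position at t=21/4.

y_0=0 y_1=2 y_2=3 y_3=-3 y_4=-1
S(21/4) = 1481/1096

y_0 = S_0(0) = a_0 = 0
y_1 = S_1(0) = a_1 = 2
y_2 = S_2(0) = a_2 = 3
y_3 = S_3(0) = a_3 = -3
y_4 = S_3(1) = -1
t_q=21/4 is in segment 2 (τ=1/4); S_2(τ)=1481/1096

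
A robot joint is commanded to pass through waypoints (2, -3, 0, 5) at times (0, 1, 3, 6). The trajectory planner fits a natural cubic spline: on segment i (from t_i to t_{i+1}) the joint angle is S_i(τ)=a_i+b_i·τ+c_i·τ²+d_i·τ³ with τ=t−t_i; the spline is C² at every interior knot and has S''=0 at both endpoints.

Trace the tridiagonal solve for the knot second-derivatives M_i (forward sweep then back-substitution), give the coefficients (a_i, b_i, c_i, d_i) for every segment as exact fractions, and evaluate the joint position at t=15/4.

Δ: Δ0=-5, Δ1=3/2, Δ2=5/3
row 1: diag=6, rhs=39; c'=1/3, d'=13/2
row 2: denom=10−2·1/3=28/3; d'=(1−2·13/2)/(28/3)=-9/7
back: M2=-9/7
back: M1=13/2−1/3·-9/7=97/14
M: M0=0, M1=97/14, M2=-9/7, M3=0
seg 0: a=2, c=M0/2=0, d=(M1−M0)/(6·1)=97/84, b=Δ0−h0·(2M0+M1)/6=-517/84
seg 1: a=-3, c=M1/2=97/28, d=(M2−M1)/(6·2)=-115/168, b=Δ1−h1·(2M1+M2)/6=-113/42
seg 2: a=0, c=M2/2=-9/14, d=(M3−M2)/(6·3)=1/14, b=Δ2−h2·(2M2+M3)/6=62/21
t_q=15/4 → seg 2, τ=3/4; S=0+62/21·τ+-9/14·τ²+1/14·τ³=241/128

  seg 0: a=2 b=-517/84 c=0 d=97/84
  seg 1: a=-3 b=-113/42 c=97/28 d=-115/168
  seg 2: a=0 b=62/21 c=-9/14 d=1/14
S(15/4) = 241/128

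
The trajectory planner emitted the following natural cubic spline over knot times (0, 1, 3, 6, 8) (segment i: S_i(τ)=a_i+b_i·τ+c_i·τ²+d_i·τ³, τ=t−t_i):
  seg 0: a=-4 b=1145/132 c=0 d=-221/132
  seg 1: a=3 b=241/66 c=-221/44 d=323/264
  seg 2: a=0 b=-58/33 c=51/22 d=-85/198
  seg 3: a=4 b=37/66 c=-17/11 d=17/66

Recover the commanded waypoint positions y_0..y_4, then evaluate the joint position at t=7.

y_0 = S_0(0) = a_0 = -4
y_1 = S_1(0) = a_1 = 3
y_2 = S_2(0) = a_2 = 0
y_3 = S_3(0) = a_3 = 4
y_4 = S_3(2) = 1
t_q=7 is in segment 3 (τ=1); S_3(τ)=36/11

y_0=-4 y_1=3 y_2=0 y_3=4 y_4=1
S(7) = 36/11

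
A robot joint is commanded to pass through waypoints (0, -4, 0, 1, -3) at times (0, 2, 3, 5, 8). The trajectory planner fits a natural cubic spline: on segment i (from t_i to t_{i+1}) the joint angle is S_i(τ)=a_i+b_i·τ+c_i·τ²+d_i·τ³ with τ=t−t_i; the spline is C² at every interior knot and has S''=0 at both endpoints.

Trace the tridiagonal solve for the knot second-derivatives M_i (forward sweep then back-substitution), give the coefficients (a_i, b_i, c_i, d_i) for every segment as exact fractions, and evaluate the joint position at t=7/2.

Δ: Δ0=-2, Δ1=4, Δ2=1/2, Δ3=-4/3
row 1: diag=6, rhs=36; c'=1/6, d'=6
row 2: denom=6−1·1/6=35/6; d'=(-21−1·6)/(35/6)=-162/35
row 3: denom=10−2·12/35=326/35; d'=(-11−2·-162/35)/(326/35)=-61/326
back: M3=-61/326
back: M2=-162/35−12/35·-61/326=-744/163
back: M1=6−1/6·-744/163=1102/163
M: M0=0, M1=1102/163, M2=-744/163, M3=-61/326, M4=0
seg 0: a=0, c=M0/2=0, d=(M1−M0)/(6·2)=551/978, b=Δ0−h0·(2M0+M1)/6=-2080/489
seg 1: a=-4, c=M1/2=551/163, d=(M2−M1)/(6·1)=-923/489, b=Δ1−h1·(2M1+M2)/6=1226/489
seg 2: a=0, c=M2/2=-372/163, d=(M3−M2)/(6·2)=1427/3912, b=Δ2−h2·(2M2+M3)/6=1763/489
seg 3: a=1, c=M3/2=-61/652, d=(M4−M3)/(6·3)=61/5868, b=Δ3−h3·(2M3+M4)/6=-1121/978
t_q=7/2 → seg 2, τ=1/2; S=0+1763/489·τ+-372/163·τ²+1427/3912·τ³=13329/10432

  seg 0: a=0 b=-2080/489 c=0 d=551/978
  seg 1: a=-4 b=1226/489 c=551/163 d=-923/489
  seg 2: a=0 b=1763/489 c=-372/163 d=1427/3912
  seg 3: a=1 b=-1121/978 c=-61/652 d=61/5868
S(7/2) = 13329/10432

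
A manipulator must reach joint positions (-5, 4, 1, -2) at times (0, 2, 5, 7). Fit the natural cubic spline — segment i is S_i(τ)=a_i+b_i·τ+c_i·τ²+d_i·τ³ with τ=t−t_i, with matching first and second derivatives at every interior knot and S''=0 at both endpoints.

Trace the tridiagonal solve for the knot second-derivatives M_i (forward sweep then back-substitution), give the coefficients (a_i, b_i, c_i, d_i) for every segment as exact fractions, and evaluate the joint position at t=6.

  seg 0: a=-5 b=1033/182 c=0 d=-107/364
  seg 1: a=4 b=391/182 c=-321/182 d=5/21
  seg 2: a=1 b=-365/182 c=69/182 d=-23/364
S(6) = -251/364

Δ: Δ0=9/2, Δ1=-1, Δ2=-3/2
row 1: diag=10, rhs=-33; c'=3/10, d'=-33/10
row 2: denom=10−3·3/10=91/10; d'=(-3−3·-33/10)/(91/10)=69/91
back: M2=69/91
back: M1=-33/10−3/10·69/91=-321/91
M: M0=0, M1=-321/91, M2=69/91, M3=0
seg 0: a=-5, c=M0/2=0, d=(M1−M0)/(6·2)=-107/364, b=Δ0−h0·(2M0+M1)/6=1033/182
seg 1: a=4, c=M1/2=-321/182, d=(M2−M1)/(6·3)=5/21, b=Δ1−h1·(2M1+M2)/6=391/182
seg 2: a=1, c=M2/2=69/182, d=(M3−M2)/(6·2)=-23/364, b=Δ2−h2·(2M2+M3)/6=-365/182
t_q=6 → seg 2, τ=1; S=1+-365/182·τ+69/182·τ²+-23/364·τ³=-251/364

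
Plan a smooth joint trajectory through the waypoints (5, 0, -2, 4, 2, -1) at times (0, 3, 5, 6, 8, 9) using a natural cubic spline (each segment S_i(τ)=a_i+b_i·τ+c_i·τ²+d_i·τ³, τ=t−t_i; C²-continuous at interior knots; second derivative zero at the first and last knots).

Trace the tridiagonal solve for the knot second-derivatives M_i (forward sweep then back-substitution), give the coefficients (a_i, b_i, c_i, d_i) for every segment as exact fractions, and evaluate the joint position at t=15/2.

Δ: Δ0=-5/3, Δ1=-1, Δ2=6, Δ3=-1, Δ4=-3
row 1: diag=10, rhs=4; c'=1/5, d'=2/5
row 2: denom=6−2·1/5=28/5; d'=(42−2·2/5)/(28/5)=103/14
row 3: denom=6−1·5/28=163/28; d'=(-42−1·103/14)/(163/28)=-1382/163
row 4: denom=6−2·56/163=866/163; d'=(-12−2·-1382/163)/(866/163)=404/433
back: M4=404/433
back: M3=-1382/163−56/163·404/433=-3810/433
back: M2=103/14−5/28·-3810/433=3866/433
back: M1=2/5−1/5·3866/433=-600/433
M: M0=0, M1=-600/433, M2=3866/433, M3=-3810/433, M4=404/433, M5=0
seg 0: a=5, c=M0/2=0, d=(M1−M0)/(6·3)=-100/1299, b=Δ0−h0·(2M0+M1)/6=-1265/1299
seg 1: a=0, c=M1/2=-300/433, d=(M2−M1)/(6·2)=2233/2598, b=Δ1−h1·(2M1+M2)/6=-3965/1299
seg 2: a=-2, c=M2/2=1933/433, d=(M3−M2)/(6·1)=-3838/1299, b=Δ2−h2·(2M2+M3)/6=5833/1299
seg 3: a=4, c=M3/2=-1905/433, d=(M4−M3)/(6·2)=2107/2598, b=Δ3−h3·(2M3+M4)/6=5917/1299
seg 4: a=2, c=M4/2=202/433, d=(M5−M4)/(6·1)=-202/1299, b=Δ4−h4·(2M4+M5)/6=-4301/1299
t_q=15/2 → seg 3, τ=3/2; S=4+5917/1299·τ+-1905/433·τ²+2107/2598·τ³=25431/6928

  seg 0: a=5 b=-1265/1299 c=0 d=-100/1299
  seg 1: a=0 b=-3965/1299 c=-300/433 d=2233/2598
  seg 2: a=-2 b=5833/1299 c=1933/433 d=-3838/1299
  seg 3: a=4 b=5917/1299 c=-1905/433 d=2107/2598
  seg 4: a=2 b=-4301/1299 c=202/433 d=-202/1299
S(15/2) = 25431/6928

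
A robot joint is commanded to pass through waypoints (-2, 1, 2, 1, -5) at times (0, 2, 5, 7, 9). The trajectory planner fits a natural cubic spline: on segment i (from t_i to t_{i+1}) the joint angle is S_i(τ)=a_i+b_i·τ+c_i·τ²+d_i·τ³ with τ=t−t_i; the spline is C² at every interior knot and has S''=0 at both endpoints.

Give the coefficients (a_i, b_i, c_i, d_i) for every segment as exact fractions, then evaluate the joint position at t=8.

  seg 0: a=-2 b=1799/1032 c=0 d=-251/4128
  seg 1: a=1 b=523/516 c=-251/688 d=95/2064
  seg 2: a=2 b=139/2064 c=17/344 d=-1375/8256
  seg 3: a=1 b=-1789/1032 c=-1307/1376 d=1307/8256
S(8) = -4197/2752

Δ: Δ0=3/2, Δ1=1/3, Δ2=-1/2, Δ3=-3
row 1: diag=10, rhs=-7; c'=3/10, d'=-7/10
row 2: denom=10−3·3/10=91/10; d'=(-5−3·-7/10)/(91/10)=-29/91
row 3: denom=8−2·20/91=688/91; d'=(-15−2·-29/91)/(688/91)=-1307/688
back: M3=-1307/688
back: M2=-29/91−20/91·-1307/688=17/172
back: M1=-7/10−3/10·17/172=-251/344
M: M0=0, M1=-251/344, M2=17/172, M3=-1307/688, M4=0
seg 0: a=-2, c=M0/2=0, d=(M1−M0)/(6·2)=-251/4128, b=Δ0−h0·(2M0+M1)/6=1799/1032
seg 1: a=1, c=M1/2=-251/688, d=(M2−M1)/(6·3)=95/2064, b=Δ1−h1·(2M1+M2)/6=523/516
seg 2: a=2, c=M2/2=17/344, d=(M3−M2)/(6·2)=-1375/8256, b=Δ2−h2·(2M2+M3)/6=139/2064
seg 3: a=1, c=M3/2=-1307/1376, d=(M4−M3)/(6·2)=1307/8256, b=Δ3−h3·(2M3+M4)/6=-1789/1032
t_q=8 → seg 3, τ=1; S=1+-1789/1032·τ+-1307/1376·τ²+1307/8256·τ³=-4197/2752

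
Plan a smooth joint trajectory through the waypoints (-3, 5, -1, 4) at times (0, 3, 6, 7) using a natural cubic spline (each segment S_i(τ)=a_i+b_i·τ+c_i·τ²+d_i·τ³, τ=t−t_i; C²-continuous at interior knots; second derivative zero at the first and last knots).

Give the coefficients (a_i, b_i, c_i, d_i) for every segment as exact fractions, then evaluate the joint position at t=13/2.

Δ: Δ0=8/3, Δ1=-2, Δ2=5
row 1: diag=12, rhs=-28; c'=1/4, d'=-7/3
row 2: denom=8−3·1/4=29/4; d'=(42−3·-7/3)/(29/4)=196/29
back: M2=196/29
back: M1=-7/3−1/4·196/29=-350/87
M: M0=0, M1=-350/87, M2=196/29, M3=0
seg 0: a=-3, c=M0/2=0, d=(M1−M0)/(6·3)=-175/783, b=Δ0−h0·(2M0+M1)/6=407/87
seg 1: a=5, c=M1/2=-175/87, d=(M2−M1)/(6·3)=469/783, b=Δ1−h1·(2M1+M2)/6=-118/87
seg 2: a=-1, c=M2/2=98/29, d=(M3−M2)/(6·1)=-98/87, b=Δ2−h2·(2M2+M3)/6=239/87
t_q=13/2 → seg 2, τ=1/2; S=-1+239/87·τ+98/29·τ²+-98/87·τ³=125/116

  seg 0: a=-3 b=407/87 c=0 d=-175/783
  seg 1: a=5 b=-118/87 c=-175/87 d=469/783
  seg 2: a=-1 b=239/87 c=98/29 d=-98/87
S(13/2) = 125/116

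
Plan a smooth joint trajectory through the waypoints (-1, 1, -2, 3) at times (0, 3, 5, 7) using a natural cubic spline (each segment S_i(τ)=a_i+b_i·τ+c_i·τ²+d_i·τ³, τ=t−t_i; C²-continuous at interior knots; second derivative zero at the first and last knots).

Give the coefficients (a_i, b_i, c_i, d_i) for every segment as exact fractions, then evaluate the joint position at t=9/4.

Δ: Δ0=2/3, Δ1=-3/2, Δ2=5/2
row 1: diag=10, rhs=-13; c'=1/5, d'=-13/10
row 2: denom=8−2·1/5=38/5; d'=(24−2·-13/10)/(38/5)=7/2
back: M2=7/2
back: M1=-13/10−1/5·7/2=-2
M: M0=0, M1=-2, M2=7/2, M3=0
seg 0: a=-1, c=M0/2=0, d=(M1−M0)/(6·3)=-1/9, b=Δ0−h0·(2M0+M1)/6=5/3
seg 1: a=1, c=M1/2=-1, d=(M2−M1)/(6·2)=11/24, b=Δ1−h1·(2M1+M2)/6=-4/3
seg 2: a=-2, c=M2/2=7/4, d=(M3−M2)/(6·2)=-7/24, b=Δ2−h2·(2M2+M3)/6=1/6
t_q=9/4 → seg 0, τ=9/4; S=-1+5/3·τ+0·τ²+-1/9·τ³=95/64

  seg 0: a=-1 b=5/3 c=0 d=-1/9
  seg 1: a=1 b=-4/3 c=-1 d=11/24
  seg 2: a=-2 b=1/6 c=7/4 d=-7/24
S(9/4) = 95/64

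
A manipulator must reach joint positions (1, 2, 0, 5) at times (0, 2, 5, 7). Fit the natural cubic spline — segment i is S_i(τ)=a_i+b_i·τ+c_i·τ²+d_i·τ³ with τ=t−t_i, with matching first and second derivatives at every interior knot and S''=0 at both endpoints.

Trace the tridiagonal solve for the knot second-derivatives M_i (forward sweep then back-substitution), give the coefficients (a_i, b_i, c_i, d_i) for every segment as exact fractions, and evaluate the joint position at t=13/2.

  seg 0: a=1 b=527/546 c=0 d=-127/1092
  seg 1: a=2 b=-235/546 c=-127/182 d=13/63
  seg 2: a=0 b=521/546 c=211/182 d=-211/1092
S(13/2) = 9865/2912

Δ: Δ0=1/2, Δ1=-2/3, Δ2=5/2
row 1: diag=10, rhs=-7; c'=3/10, d'=-7/10
row 2: denom=10−3·3/10=91/10; d'=(19−3·-7/10)/(91/10)=211/91
back: M2=211/91
back: M1=-7/10−3/10·211/91=-127/91
M: M0=0, M1=-127/91, M2=211/91, M3=0
seg 0: a=1, c=M0/2=0, d=(M1−M0)/(6·2)=-127/1092, b=Δ0−h0·(2M0+M1)/6=527/546
seg 1: a=2, c=M1/2=-127/182, d=(M2−M1)/(6·3)=13/63, b=Δ1−h1·(2M1+M2)/6=-235/546
seg 2: a=0, c=M2/2=211/182, d=(M3−M2)/(6·2)=-211/1092, b=Δ2−h2·(2M2+M3)/6=521/546
t_q=13/2 → seg 2, τ=3/2; S=0+521/546·τ+211/182·τ²+-211/1092·τ³=9865/2912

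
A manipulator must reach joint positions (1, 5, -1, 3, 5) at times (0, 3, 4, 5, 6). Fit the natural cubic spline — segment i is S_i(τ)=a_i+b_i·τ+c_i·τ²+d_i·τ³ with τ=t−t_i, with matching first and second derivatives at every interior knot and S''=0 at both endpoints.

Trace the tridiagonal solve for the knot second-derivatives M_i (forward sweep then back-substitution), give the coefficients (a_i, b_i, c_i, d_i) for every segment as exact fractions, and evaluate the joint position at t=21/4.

  seg 0: a=1 b=458/87 c=0 d=-38/87
  seg 1: a=5 b=-568/87 c=-114/29 d=388/87
  seg 2: a=-1 b=-88/87 c=274/29 d=-386/87
  seg 3: a=3 b=398/87 c=-112/29 d=112/87
S(21/4) = 455/116

Δ: Δ0=4/3, Δ1=-6, Δ2=4, Δ3=2
row 1: diag=8, rhs=-44; c'=1/8, d'=-11/2
row 2: denom=4−1·1/8=31/8; d'=(60−1·-11/2)/(31/8)=524/31
row 3: denom=4−1·8/31=116/31; d'=(-12−1·524/31)/(116/31)=-224/29
back: M3=-224/29
back: M2=524/31−8/31·-224/29=548/29
back: M1=-11/2−1/8·548/29=-228/29
M: M0=0, M1=-228/29, M2=548/29, M3=-224/29, M4=0
seg 0: a=1, c=M0/2=0, d=(M1−M0)/(6·3)=-38/87, b=Δ0−h0·(2M0+M1)/6=458/87
seg 1: a=5, c=M1/2=-114/29, d=(M2−M1)/(6·1)=388/87, b=Δ1−h1·(2M1+M2)/6=-568/87
seg 2: a=-1, c=M2/2=274/29, d=(M3−M2)/(6·1)=-386/87, b=Δ2−h2·(2M2+M3)/6=-88/87
seg 3: a=3, c=M3/2=-112/29, d=(M4−M3)/(6·1)=112/87, b=Δ3−h3·(2M3+M4)/6=398/87
t_q=21/4 → seg 3, τ=1/4; S=3+398/87·τ+-112/29·τ²+112/87·τ³=455/116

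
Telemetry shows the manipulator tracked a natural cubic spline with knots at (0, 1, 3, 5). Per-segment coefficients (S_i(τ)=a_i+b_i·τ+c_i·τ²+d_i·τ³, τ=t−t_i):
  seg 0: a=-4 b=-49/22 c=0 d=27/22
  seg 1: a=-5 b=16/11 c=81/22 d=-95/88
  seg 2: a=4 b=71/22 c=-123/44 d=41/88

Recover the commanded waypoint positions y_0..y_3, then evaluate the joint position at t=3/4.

y_0 = S_0(0) = a_0 = -4
y_1 = S_1(0) = a_1 = -5
y_2 = S_2(0) = a_2 = 4
y_3 = S_2(2) = 3
t_q=3/4 is in segment 0 (τ=3/4); S_0(τ)=-7255/1408

y_0=-4 y_1=-5 y_2=4 y_3=3
S(3/4) = -7255/1408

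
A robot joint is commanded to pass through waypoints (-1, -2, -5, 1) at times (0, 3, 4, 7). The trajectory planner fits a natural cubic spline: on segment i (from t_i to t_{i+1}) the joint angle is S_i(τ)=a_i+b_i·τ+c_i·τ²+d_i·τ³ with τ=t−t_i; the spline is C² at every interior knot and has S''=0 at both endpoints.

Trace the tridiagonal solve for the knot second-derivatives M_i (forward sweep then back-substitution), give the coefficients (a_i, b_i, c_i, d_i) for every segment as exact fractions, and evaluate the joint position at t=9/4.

Δ: Δ0=-1/3, Δ1=-3, Δ2=2
row 1: diag=8, rhs=-16; c'=1/8, d'=-2
row 2: denom=8−1·1/8=63/8; d'=(30−1·-2)/(63/8)=256/63
back: M2=256/63
back: M1=-2−1/8·256/63=-158/63
M: M0=0, M1=-158/63, M2=256/63, M3=0
seg 0: a=-1, c=M0/2=0, d=(M1−M0)/(6·3)=-79/567, b=Δ0−h0·(2M0+M1)/6=58/63
seg 1: a=-2, c=M1/2=-79/63, d=(M2−M1)/(6·1)=23/21, b=Δ1−h1·(2M1+M2)/6=-179/63
seg 2: a=-5, c=M2/2=128/63, d=(M3−M2)/(6·3)=-128/567, b=Δ2−h2·(2M2+M3)/6=-130/63
t_q=9/4 → seg 0, τ=9/4; S=-1+58/63·τ+0·τ²+-79/567·τ³=-33/64

  seg 0: a=-1 b=58/63 c=0 d=-79/567
  seg 1: a=-2 b=-179/63 c=-79/63 d=23/21
  seg 2: a=-5 b=-130/63 c=128/63 d=-128/567
S(9/4) = -33/64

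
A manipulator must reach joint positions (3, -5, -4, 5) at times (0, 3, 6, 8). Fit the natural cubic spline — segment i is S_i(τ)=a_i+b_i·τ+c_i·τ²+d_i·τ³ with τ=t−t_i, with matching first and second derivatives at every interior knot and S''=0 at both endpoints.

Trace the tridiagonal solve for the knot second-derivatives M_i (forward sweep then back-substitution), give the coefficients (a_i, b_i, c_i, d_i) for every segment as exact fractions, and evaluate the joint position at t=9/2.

Δ: Δ0=-8/3, Δ1=1/3, Δ2=9/2
row 1: diag=12, rhs=18; c'=1/4, d'=3/2
row 2: denom=10−3·1/4=37/4; d'=(25−3·3/2)/(37/4)=82/37
back: M2=82/37
back: M1=3/2−1/4·82/37=35/37
M: M0=0, M1=35/37, M2=82/37, M3=0
seg 0: a=3, c=M0/2=0, d=(M1−M0)/(6·3)=35/666, b=Δ0−h0·(2M0+M1)/6=-697/222
seg 1: a=-5, c=M1/2=35/74, d=(M2−M1)/(6·3)=47/666, b=Δ1−h1·(2M1+M2)/6=-191/111
seg 2: a=-4, c=M2/2=41/37, d=(M3−M2)/(6·2)=-41/222, b=Δ2−h2·(2M2+M3)/6=671/222
t_q=9/2 → seg 1, τ=3/2; S=-5+-191/111·τ+35/74·τ²+47/666·τ³=-3717/592

  seg 0: a=3 b=-697/222 c=0 d=35/666
  seg 1: a=-5 b=-191/111 c=35/74 d=47/666
  seg 2: a=-4 b=671/222 c=41/37 d=-41/222
S(9/2) = -3717/592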